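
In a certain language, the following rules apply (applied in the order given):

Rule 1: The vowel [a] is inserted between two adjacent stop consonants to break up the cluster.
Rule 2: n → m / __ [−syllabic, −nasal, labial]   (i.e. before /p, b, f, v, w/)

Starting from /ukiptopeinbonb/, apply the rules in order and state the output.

Rule 1 (stop-cluster a-epenthesis): /p/ and /t/ form a stop–stop cluster, so [a] is inserted between them. /ukiptopeinbonb/ → ukipatopeinbonb.
Rule 2 (nasal place assimilation): /n/ precedes the labial consonant /b/, so it assimilates in place to [m]. /n/ precedes the labial consonant /b/, so it assimilates in place to [m]. /ukipatopeinbonb/ → ukipatopeimbomb.

ukipatopeimbomb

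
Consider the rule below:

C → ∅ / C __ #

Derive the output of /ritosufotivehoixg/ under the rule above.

ritosufotivehoix

/g/ is the second consonant of a word-final cluster /xg/, so it deletes.
The other instances of /r/, /t/, /s/, /f/, /v/, /h/, /x/ do not occur in the required environment and remain unchanged.
Surface form: [ritosufotivehoix].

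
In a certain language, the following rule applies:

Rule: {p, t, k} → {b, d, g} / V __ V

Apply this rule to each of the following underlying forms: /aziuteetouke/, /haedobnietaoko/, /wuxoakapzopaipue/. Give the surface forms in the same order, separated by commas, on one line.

aziudeedouge, haedobniedaogo, wuxoagapzobaibue

/aziuteetouke/: /t/ is a voiceless stop between vowels /u/ and /e/, so it voices to [d]. /t/ is a voiceless stop between vowels /e/ and /o/, so it voices to [d]. /k/ is a voiceless stop between vowels /u/ and /e/, so it voices to [g]. → [aziudeedouge].
/haedobnietaoko/: /t/ is a voiceless stop between vowels /e/ and /a/, so it voices to [d]. /k/ is a voiceless stop between vowels /o/ and /o/, so it voices to [g]. → [haedobniedaogo].
/wuxoakapzopaipue/: /k/ is a voiceless stop between vowels /a/ and /a/, so it voices to [g]. /p/ is a voiceless stop between vowels /o/ and /a/, so it voices to [b]. /p/ is a voiceless stop between vowels /i/ and /u/, so it voices to [b]. → [wuxoagapzobaibue].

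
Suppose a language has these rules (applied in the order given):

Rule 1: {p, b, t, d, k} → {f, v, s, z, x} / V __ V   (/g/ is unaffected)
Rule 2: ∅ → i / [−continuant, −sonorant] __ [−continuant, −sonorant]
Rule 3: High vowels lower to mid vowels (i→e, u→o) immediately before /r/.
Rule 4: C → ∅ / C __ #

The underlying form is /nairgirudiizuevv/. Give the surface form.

Rule 1 (intervocalic spirantization): /d/ is a stop between vowels /u/ and /i/, so it spirantizes to the fricative [z]. /nairgirudiizuevv/ → nairgiruziizuevv.
Rule 2 (stop-cluster i-epenthesis): no segment meets the environment; /nairgiruziizuevv/ is unchanged.
Rule 3 (pre-rhotic lowering): /i/ is a high vowel immediately before /r/, so it lowers to [e]. /i/ is a high vowel immediately before /r/, so it lowers to [e]. /nairgiruziizuevv/ → naergeruziizuevv.
Rule 4 (final cluster simplification): /v/ is the second consonant of a word-final cluster /vv/, so it deletes. /naergeruziizuevv/ → naergeruziizuev.

naergeruziizuev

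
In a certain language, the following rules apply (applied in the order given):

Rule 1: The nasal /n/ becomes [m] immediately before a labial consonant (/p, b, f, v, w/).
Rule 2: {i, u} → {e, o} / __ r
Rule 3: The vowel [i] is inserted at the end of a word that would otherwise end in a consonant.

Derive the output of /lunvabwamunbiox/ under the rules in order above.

Rule 1 (nasal place assimilation): /n/ precedes the labial consonant /v/, so it assimilates in place to [m]. /n/ precedes the labial consonant /b/, so it assimilates in place to [m]. /lunvabwamunbiox/ → lumvabwamumbiox.
Rule 2 (pre-rhotic lowering): no segment meets the environment; /lumvabwamumbiox/ is unchanged.
Rule 3 (final i-epenthesis): the form ends in the consonant /x/, so [i] is inserted word-finally. /lumvabwamumbiox/ → lumvabwamumbioxi.

lumvabwamumbioxi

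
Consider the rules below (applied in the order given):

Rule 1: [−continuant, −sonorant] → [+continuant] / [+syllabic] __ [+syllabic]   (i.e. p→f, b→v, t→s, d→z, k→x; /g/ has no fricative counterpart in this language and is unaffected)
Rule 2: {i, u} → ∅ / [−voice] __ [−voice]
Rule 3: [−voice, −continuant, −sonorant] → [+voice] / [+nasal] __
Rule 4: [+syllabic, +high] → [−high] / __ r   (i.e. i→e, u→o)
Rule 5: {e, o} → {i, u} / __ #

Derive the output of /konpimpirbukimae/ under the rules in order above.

Rule 1 (intervocalic spirantization): /k/ is a stop between vowels /u/ and /i/, so it spirantizes to the fricative [x]. /konpimpirbukimae/ → konpimpirbuximae.
Rule 2 (high vowel syncope): no segment meets the environment; /konpimpirbuximae/ is unchanged.
Rule 3 (post-nasal voicing): /p/ is a voiceless stop immediately after the nasal /n/, so it voices to [b]. /p/ is a voiceless stop immediately after the nasal /m/, so it voices to [b]. /konpimpirbuximae/ → konbimbirbuximae.
Rule 4 (pre-rhotic lowering): /i/ is a high vowel immediately before /r/, so it lowers to [e]. /konbimbirbuximae/ → konbimberbuximae.
Rule 5 (final vowel raising): /e/ is a mid vowel in word-final position, so it raises to [i]. /konbimberbuximae/ → konbimberbuximai.

konbimberbuximai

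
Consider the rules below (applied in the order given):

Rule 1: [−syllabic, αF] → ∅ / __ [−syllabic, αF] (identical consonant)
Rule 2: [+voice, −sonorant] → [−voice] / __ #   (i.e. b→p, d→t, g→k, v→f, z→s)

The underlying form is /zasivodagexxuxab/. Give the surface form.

zasivodagexuxap

Rule 1 (degemination): /xx/ is a geminate; the first /x/ deletes. /zasivodagexxuxab/ → zasivodagexuxab.
Rule 2 (final devoicing): /b/ is a voiced obstruent in word-final position, so it devoices to [p]. /zasivodagexuxab/ → zasivodagexuxap.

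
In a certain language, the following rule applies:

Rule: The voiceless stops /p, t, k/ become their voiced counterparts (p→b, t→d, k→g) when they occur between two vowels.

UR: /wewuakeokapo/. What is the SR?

/k/ is a voiceless stop between vowels /a/ and /e/, so it voices to [g].
/k/ is a voiceless stop between vowels /o/ and /a/, so it voices to [g].
/p/ is a voiceless stop between vowels /a/ and /o/, so it voices to [b].
Surface form: [wewuageogabo].

wewuageogabo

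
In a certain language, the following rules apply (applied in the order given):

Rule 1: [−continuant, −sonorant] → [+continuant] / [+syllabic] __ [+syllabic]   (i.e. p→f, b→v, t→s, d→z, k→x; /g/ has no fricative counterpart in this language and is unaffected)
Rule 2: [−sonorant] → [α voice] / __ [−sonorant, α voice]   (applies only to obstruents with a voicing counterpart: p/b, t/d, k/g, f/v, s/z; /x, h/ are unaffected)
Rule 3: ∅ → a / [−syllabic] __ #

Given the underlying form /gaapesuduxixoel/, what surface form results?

gaafesuzuxixoela

Rule 1 (intervocalic spirantization): /p/ is a stop between vowels /a/ and /e/, so it spirantizes to the fricative [f]. /d/ is a stop between vowels /u/ and /u/, so it spirantizes to the fricative [z]. /gaapesuduxixoel/ → gaafesuzuxixoel.
Rule 2 (regressive voicing assimilation): no segment meets the environment; /gaafesuzuxixoel/ is unchanged.
Rule 3 (final a-epenthesis): the form ends in the consonant /l/, so [a] is inserted word-finally. /gaafesuzuxixoel/ → gaafesuzuxixoela.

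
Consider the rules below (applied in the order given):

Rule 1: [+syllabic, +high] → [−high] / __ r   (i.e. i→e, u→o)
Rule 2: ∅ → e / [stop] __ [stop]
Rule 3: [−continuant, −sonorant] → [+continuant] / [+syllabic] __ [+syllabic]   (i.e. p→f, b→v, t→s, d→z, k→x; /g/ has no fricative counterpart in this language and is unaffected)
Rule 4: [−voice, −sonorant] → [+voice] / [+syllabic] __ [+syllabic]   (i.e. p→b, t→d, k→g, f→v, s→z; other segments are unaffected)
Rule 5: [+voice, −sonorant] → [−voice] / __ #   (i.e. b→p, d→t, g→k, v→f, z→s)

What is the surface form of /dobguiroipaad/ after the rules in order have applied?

Rule 1 (pre-rhotic lowering): /i/ is a high vowel immediately before /r/, so it lowers to [e]. /dobguiroipaad/ → dobgueroipaad.
Rule 2 (stop-cluster e-epenthesis): /b/ and /g/ form a stop–stop cluster, so [e] is inserted between them. /dobgueroipaad/ → dobegueroipaad.
Rule 3 (intervocalic spirantization): /b/ is a stop between vowels /o/ and /e/, so it spirantizes to the fricative [v]. /p/ is a stop between vowels /i/ and /a/, so it spirantizes to the fricative [f]. /dobegueroipaad/ → dovegueroifaad.
Rule 4 (intervocalic voicing): /f/ is a voiceless obstruent between vowels /i/ and /a/, so it voices to [v]. /dovegueroifaad/ → dovegueroivaad.
Rule 5 (final devoicing): /d/ is a voiced obstruent in word-final position, so it devoices to [t]. /dovegueroivaad/ → dovegueroivaat.

dovegueroivaat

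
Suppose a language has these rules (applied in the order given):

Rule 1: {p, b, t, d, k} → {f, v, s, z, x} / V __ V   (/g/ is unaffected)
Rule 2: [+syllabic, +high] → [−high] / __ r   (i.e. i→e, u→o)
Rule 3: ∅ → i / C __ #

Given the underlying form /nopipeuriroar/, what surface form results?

Rule 1 (intervocalic spirantization): /p/ is a stop between vowels /o/ and /i/, so it spirantizes to the fricative [f]. /p/ is a stop between vowels /i/ and /e/, so it spirantizes to the fricative [f]. /nopipeuriroar/ → nofifeuriroar.
Rule 2 (pre-rhotic lowering): /u/ is a high vowel immediately before /r/, so it lowers to [o]. /i/ is a high vowel immediately before /r/, so it lowers to [e]. /nofifeuriroar/ → nofifeoreroar.
Rule 3 (final i-epenthesis): the form ends in the consonant /r/, so [i] is inserted word-finally. /nofifeoreroar/ → nofifeoreroari.

nofifeoreroari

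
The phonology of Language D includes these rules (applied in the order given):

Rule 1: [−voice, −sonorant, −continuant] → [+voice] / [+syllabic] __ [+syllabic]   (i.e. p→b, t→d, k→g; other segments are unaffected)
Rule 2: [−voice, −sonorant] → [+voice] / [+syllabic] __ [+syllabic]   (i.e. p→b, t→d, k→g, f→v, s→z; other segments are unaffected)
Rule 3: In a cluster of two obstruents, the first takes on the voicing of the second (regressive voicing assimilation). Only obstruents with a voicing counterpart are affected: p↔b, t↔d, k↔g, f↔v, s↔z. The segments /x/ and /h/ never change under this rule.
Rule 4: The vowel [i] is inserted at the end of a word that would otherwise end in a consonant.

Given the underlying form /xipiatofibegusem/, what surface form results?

xibiadovibeguzemi

Rule 1 (intervocalic voicing): /p/ is a voiceless stop between vowels /i/ and /i/, so it voices to [b]. /t/ is a voiceless stop between vowels /a/ and /o/, so it voices to [d]. /xipiatofibegusem/ → xibiadofibegusem.
Rule 2 (intervocalic voicing): /f/ is a voiceless obstruent between vowels /o/ and /i/, so it voices to [v]. /s/ is a voiceless obstruent between vowels /u/ and /e/, so it voices to [z]. /xibiadofibegusem/ → xibiadovibeguzem.
Rule 3 (regressive voicing assimilation): no segment meets the environment; /xibiadovibeguzem/ is unchanged.
Rule 4 (final i-epenthesis): the form ends in the consonant /m/, so [i] is inserted word-finally. /xibiadovibeguzem/ → xibiadovibeguzemi.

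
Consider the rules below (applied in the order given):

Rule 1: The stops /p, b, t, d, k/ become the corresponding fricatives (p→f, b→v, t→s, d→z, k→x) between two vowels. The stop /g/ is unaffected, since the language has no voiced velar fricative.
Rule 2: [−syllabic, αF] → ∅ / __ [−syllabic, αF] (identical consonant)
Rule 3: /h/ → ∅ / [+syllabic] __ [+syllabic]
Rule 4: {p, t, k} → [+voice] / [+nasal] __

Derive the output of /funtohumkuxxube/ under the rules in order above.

Rule 1 (intervocalic spirantization): /b/ is a stop between vowels /u/ and /e/, so it spirantizes to the fricative [v]. /funtohumkuxxube/ → funtohumkuxxuve.
Rule 2 (degemination): /xx/ is a geminate; the first /x/ deletes. /funtohumkuxxuve/ → funtohumkuxuve.
Rule 3 (intervocalic h-deletion): /h/ occurs between vowels /o/ and /u/, so it deletes. /funtohumkuxuve/ → funtoumkuxuve.
Rule 4 (post-nasal voicing): /t/ is a voiceless stop immediately after the nasal /n/, so it voices to [d]. /k/ is a voiceless stop immediately after the nasal /m/, so it voices to [g]. /funtoumkuxuve/ → fundoumguxuve.

fundoumguxuve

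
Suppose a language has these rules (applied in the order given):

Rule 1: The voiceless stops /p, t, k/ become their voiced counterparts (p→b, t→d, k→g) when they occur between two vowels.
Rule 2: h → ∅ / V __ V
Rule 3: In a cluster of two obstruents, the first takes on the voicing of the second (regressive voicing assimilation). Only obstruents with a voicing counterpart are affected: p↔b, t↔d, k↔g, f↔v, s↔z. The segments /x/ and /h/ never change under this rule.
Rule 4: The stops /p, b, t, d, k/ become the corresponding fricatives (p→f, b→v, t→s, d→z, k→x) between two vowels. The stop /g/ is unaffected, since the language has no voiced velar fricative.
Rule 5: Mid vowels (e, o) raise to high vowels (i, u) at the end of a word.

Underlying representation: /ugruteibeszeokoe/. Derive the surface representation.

Rule 1 (intervocalic voicing): /t/ is a voiceless stop between vowels /u/ and /e/, so it voices to [d]. /k/ is a voiceless stop between vowels /o/ and /o/, so it voices to [g]. /ugruteibeszeokoe/ → ugrudeibeszeogoe.
Rule 2 (intervocalic h-deletion): no segment meets the environment; /ugrudeibeszeogoe/ is unchanged.
Rule 3 (regressive voicing assimilation): /s/ precedes the voiced obstruent /z/, so it voices to [z] by assimilation. /ugrudeibeszeogoe/ → ugrudeibezzeogoe.
Rule 4 (intervocalic spirantization): /d/ is a stop between vowels /u/ and /e/, so it spirantizes to the fricative [z]. /b/ is a stop between vowels /i/ and /e/, so it spirantizes to the fricative [v]. /ugrudeibezzeogoe/ → ugruzeivezzeogoe.
Rule 5 (final vowel raising): /e/ is a mid vowel in word-final position, so it raises to [i]. /ugruzeivezzeogoe/ → ugruzeivezzeogoi.

ugruzeivezzeogoi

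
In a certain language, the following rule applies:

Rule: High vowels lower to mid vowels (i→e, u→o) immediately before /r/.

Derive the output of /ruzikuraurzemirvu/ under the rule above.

ruzikoraorzemervu

Scanning /ruzikuraurzemirvu/: /u/ at position 2 is not in the conditioning environment; /i/ at position 4 is not in the conditioning environment; /u/ is a high vowel immediately before /r/, so it lowers to [o]; /u/ is a high vowel immediately before /r/, so it lowers to [o]; /i/ is a high vowel immediately before /r/, so it lowers to [e]; /u/ at position 17 is not in the conditioning environment.
Result: [ruzikoraorzemervu].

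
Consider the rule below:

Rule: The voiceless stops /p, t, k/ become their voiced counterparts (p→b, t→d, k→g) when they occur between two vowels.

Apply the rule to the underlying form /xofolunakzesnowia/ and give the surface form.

xofolunakzesnowia

No segment of /xofolunakzesnowia/ meets the structural description of the rule, so the form surfaces unchanged.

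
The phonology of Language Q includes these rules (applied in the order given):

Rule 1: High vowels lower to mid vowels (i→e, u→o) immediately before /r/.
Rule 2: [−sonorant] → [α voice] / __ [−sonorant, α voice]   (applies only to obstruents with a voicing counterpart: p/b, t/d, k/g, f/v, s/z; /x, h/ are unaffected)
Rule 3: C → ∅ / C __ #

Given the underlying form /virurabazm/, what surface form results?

Rule 1 (pre-rhotic lowering): /i/ is a high vowel immediately before /r/, so it lowers to [e]. /u/ is a high vowel immediately before /r/, so it lowers to [o]. /virurabazm/ → verorabazm.
Rule 2 (regressive voicing assimilation): no segment meets the environment; /verorabazm/ is unchanged.
Rule 3 (final cluster simplification): /m/ is the second consonant of a word-final cluster /zm/, so it deletes. /verorabazm/ → verorabaz.

verorabaz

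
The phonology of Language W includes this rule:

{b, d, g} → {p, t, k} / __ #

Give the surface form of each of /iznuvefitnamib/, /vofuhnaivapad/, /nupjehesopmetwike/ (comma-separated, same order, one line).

/iznuvefitnamib/: /b/ is a voiced stop in word-final position, so it devoices to [p]. → [iznuvefitnamip].
/vofuhnaivapad/: /d/ is a voiced stop in word-final position, so it devoices to [t]. → [vofuhnaivapat].
/nupjehesopmetwike/: the rule's environment is not met; surfaces unchanged as [nupjehesopmetwike].

iznuvefitnamip, vofuhnaivapat, nupjehesopmetwike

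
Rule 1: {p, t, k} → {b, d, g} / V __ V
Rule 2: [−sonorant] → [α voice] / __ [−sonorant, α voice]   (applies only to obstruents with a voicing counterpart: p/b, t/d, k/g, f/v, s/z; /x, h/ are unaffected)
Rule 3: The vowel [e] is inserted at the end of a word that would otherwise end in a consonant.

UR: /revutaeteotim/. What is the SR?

revudaedeodime

Rule 1 (intervocalic voicing): /t/ is a voiceless stop between vowels /u/ and /a/, so it voices to [d]. /t/ is a voiceless stop between vowels /e/ and /e/, so it voices to [d]. /t/ is a voiceless stop between vowels /o/ and /i/, so it voices to [d]. /revutaeteotim/ → revudaedeodim.
Rule 2 (regressive voicing assimilation): no segment meets the environment; /revudaedeodim/ is unchanged.
Rule 3 (final e-epenthesis): the form ends in the consonant /m/, so [e] is inserted word-finally. /revudaedeodim/ → revudaedeodime.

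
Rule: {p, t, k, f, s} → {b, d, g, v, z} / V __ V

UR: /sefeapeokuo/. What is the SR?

seveabeoguo

Scanning /sefeapeokuo/: /s/ at position 1 is not in the conditioning environment; /f/ is a voiceless obstruent between vowels /e/ and /e/, so it voices to [v]; /p/ is a voiceless obstruent between vowels /a/ and /e/, so it voices to [b]; /k/ is a voiceless obstruent between vowels /o/ and /u/, so it voices to [g].
Result: [seveabeoguo].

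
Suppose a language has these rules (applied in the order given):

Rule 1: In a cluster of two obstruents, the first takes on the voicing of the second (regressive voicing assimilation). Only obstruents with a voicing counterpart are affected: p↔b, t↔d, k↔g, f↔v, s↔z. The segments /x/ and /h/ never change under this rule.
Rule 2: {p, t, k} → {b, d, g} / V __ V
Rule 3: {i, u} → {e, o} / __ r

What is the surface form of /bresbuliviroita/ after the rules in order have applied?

brezbuliveroida

Rule 1 (regressive voicing assimilation): /s/ precedes the voiced obstruent /b/, so it voices to [z] by assimilation. /bresbuliviroita/ → brezbuliviroita.
Rule 2 (intervocalic voicing): /t/ is a voiceless stop between vowels /i/ and /a/, so it voices to [d]. /brezbuliviroita/ → brezbuliviroida.
Rule 3 (pre-rhotic lowering): /i/ is a high vowel immediately before /r/, so it lowers to [e]. /brezbuliviroida/ → brezbuliveroida.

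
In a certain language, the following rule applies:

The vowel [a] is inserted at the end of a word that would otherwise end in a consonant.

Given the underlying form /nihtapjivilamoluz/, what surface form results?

nihtapjivilamoluza

the form ends in the consonant /z/, so [a] is inserted word-finally.
Surface form: [nihtapjivilamoluza].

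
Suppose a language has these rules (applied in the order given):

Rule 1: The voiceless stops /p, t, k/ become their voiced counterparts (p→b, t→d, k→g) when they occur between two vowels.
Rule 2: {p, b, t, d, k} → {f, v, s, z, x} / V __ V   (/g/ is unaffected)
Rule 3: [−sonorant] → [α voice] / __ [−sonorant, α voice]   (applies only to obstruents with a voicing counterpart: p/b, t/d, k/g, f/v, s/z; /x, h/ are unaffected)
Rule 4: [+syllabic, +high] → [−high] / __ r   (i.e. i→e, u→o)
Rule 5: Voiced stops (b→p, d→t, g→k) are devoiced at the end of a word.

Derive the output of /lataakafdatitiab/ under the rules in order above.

lazaagavdaziziap

Rule 1 (intervocalic voicing): /t/ is a voiceless stop between vowels /a/ and /a/, so it voices to [d]. /k/ is a voiceless stop between vowels /a/ and /a/, so it voices to [g]. /t/ is a voiceless stop between vowels /a/ and /i/, so it voices to [d]. /t/ is a voiceless stop between vowels /i/ and /i/, so it voices to [d]. /lataakafdatitiab/ → ladaagafdadidiab.
Rule 2 (intervocalic spirantization): /d/ is a stop between vowels /a/ and /a/, so it spirantizes to the fricative [z]. /d/ is a stop between vowels /a/ and /i/, so it spirantizes to the fricative [z]. /d/ is a stop between vowels /i/ and /i/, so it spirantizes to the fricative [z]. /ladaagafdadidiab/ → lazaagafdaziziab.
Rule 3 (regressive voicing assimilation): /f/ precedes the voiced obstruent /d/, so it voices to [v] by assimilation. /lazaagafdaziziab/ → lazaagavdaziziab.
Rule 4 (pre-rhotic lowering): no segment meets the environment; /lazaagavdaziziab/ is unchanged.
Rule 5 (final devoicing): /b/ is a voiced stop in word-final position, so it devoices to [p]. /lazaagavdaziziab/ → lazaagavdaziziap.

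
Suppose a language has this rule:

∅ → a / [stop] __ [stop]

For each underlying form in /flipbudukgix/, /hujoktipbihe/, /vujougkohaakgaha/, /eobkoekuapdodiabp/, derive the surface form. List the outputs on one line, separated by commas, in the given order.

flipabudukagix, hujokatipabihe, vujougakohaakagaha, eobakoekuapadodiabap

/flipbudukgix/: /p/ and /b/ form a stop–stop cluster, so [a] is inserted between them. /k/ and /g/ form a stop–stop cluster, so [a] is inserted between them. → [flipabudukagix].
/hujoktipbihe/: /k/ and /t/ form a stop–stop cluster, so [a] is inserted between them. /p/ and /b/ form a stop–stop cluster, so [a] is inserted between them. → [hujokatipabihe].
/vujougkohaakgaha/: /g/ and /k/ form a stop–stop cluster, so [a] is inserted between them. /k/ and /g/ form a stop–stop cluster, so [a] is inserted between them. → [vujougakohaakagaha].
/eobkoekuapdodiabp/: /b/ and /k/ form a stop–stop cluster, so [a] is inserted between them. /p/ and /d/ form a stop–stop cluster, so [a] is inserted between them. /b/ and /p/ form a stop–stop cluster, so [a] is inserted between them. → [eobakoekuapadodiabap].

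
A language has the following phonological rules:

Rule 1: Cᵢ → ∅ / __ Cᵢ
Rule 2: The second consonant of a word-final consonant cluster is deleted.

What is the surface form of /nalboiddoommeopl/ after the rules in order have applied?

Rule 1 (degemination): /dd/ is a geminate; the first /d/ deletes. /mm/ is a geminate; the first /m/ deletes. /nalboiddoommeopl/ → nalboidoomeopl.
Rule 2 (final cluster simplification): /l/ is the second consonant of a word-final cluster /pl/, so it deletes. /nalboidoomeopl/ → nalboidoomeop.

nalboidoomeop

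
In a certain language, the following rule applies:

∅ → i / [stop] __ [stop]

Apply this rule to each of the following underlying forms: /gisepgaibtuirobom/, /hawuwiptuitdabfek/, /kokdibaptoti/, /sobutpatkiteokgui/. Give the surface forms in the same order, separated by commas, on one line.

/gisepgaibtuirobom/: /p/ and /g/ form a stop–stop cluster, so [i] is inserted between them. /b/ and /t/ form a stop–stop cluster, so [i] is inserted between them. → [gisepigaibituirobom].
/hawuwiptuitdabfek/: /p/ and /t/ form a stop–stop cluster, so [i] is inserted between them. /t/ and /d/ form a stop–stop cluster, so [i] is inserted between them. → [hawuwipituitidabfek].
/kokdibaptoti/: /k/ and /d/ form a stop–stop cluster, so [i] is inserted between them. /p/ and /t/ form a stop–stop cluster, so [i] is inserted between them. → [kokidibapitoti].
/sobutpatkiteokgui/: /t/ and /p/ form a stop–stop cluster, so [i] is inserted between them. /t/ and /k/ form a stop–stop cluster, so [i] is inserted between them. /k/ and /g/ form a stop–stop cluster, so [i] is inserted between them. → [sobutipatikiteokigui].

gisepigaibituirobom, hawuwipituitidabfek, kokidibapitoti, sobutipatikiteokigui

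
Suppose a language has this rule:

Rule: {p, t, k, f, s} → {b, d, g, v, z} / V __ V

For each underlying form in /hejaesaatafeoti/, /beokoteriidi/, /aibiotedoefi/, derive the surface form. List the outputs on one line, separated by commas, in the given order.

/hejaesaatafeoti/: /s/ is a voiceless obstruent between vowels /e/ and /a/, so it voices to [z]. /t/ is a voiceless obstruent between vowels /a/ and /a/, so it voices to [d]. /f/ is a voiceless obstruent between vowels /a/ and /e/, so it voices to [v]. /t/ is a voiceless obstruent between vowels /o/ and /i/, so it voices to [d]. → [hejaezaadaveodi].
/beokoteriidi/: /k/ is a voiceless obstruent between vowels /o/ and /o/, so it voices to [g]. /t/ is a voiceless obstruent between vowels /o/ and /e/, so it voices to [d]. → [beogoderiidi].
/aibiotedoefi/: /t/ is a voiceless obstruent between vowels /o/ and /e/, so it voices to [d]. /f/ is a voiceless obstruent between vowels /e/ and /i/, so it voices to [v]. → [aibiodedoevi].

hejaezaadaveodi, beogoderiidi, aibiodedoevi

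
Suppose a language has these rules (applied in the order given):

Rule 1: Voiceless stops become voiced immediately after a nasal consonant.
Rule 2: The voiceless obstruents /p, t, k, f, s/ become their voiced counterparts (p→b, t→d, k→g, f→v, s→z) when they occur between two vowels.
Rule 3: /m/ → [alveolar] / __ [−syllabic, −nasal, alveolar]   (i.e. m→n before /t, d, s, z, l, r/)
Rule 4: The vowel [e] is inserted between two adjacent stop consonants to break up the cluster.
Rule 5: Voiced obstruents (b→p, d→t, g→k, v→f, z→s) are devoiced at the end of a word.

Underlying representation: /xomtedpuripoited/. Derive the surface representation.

xondedepuriboidet

Rule 1 (post-nasal voicing): /t/ is a voiceless stop immediately after the nasal /m/, so it voices to [d]. /xomtedpuripoited/ → xomdedpuripoited.
Rule 2 (intervocalic voicing): /p/ is a voiceless obstruent between vowels /i/ and /o/, so it voices to [b]. /t/ is a voiceless obstruent between vowels /i/ and /e/, so it voices to [d]. /xomdedpuripoited/ → xomdedpuriboided.
Rule 3 (nasal place assimilation): /m/ precedes the alveolar consonant /d/, so it assimilates in place to [n]. /xomdedpuriboided/ → xondedpuriboided.
Rule 4 (stop-cluster e-epenthesis): /d/ and /p/ form a stop–stop cluster, so [e] is inserted between them. /xondedpuriboided/ → xondedepuriboided.
Rule 5 (final devoicing): /d/ is a voiced obstruent in word-final position, so it devoices to [t]. /xondedepuriboided/ → xondedepuriboidet.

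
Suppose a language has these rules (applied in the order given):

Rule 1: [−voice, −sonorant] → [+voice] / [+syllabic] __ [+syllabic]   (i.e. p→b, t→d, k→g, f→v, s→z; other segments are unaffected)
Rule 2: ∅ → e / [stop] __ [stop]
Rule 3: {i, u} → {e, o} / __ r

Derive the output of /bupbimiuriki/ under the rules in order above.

bupebimiorigi

Rule 1 (intervocalic voicing): /k/ is a voiceless obstruent between vowels /i/ and /i/, so it voices to [g]. /bupbimiuriki/ → bupbimiurigi.
Rule 2 (stop-cluster e-epenthesis): /p/ and /b/ form a stop–stop cluster, so [e] is inserted between them. /bupbimiurigi/ → bupebimiurigi.
Rule 3 (pre-rhotic lowering): /u/ is a high vowel immediately before /r/, so it lowers to [o]. /bupebimiurigi/ → bupebimiorigi.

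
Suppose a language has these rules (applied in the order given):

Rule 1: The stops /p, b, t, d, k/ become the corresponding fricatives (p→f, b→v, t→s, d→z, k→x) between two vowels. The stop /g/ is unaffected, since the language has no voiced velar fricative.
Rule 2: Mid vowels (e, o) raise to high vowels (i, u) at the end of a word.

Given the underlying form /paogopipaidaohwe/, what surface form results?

paogofifaizaohwi

Rule 1 (intervocalic spirantization): /p/ is a stop between vowels /o/ and /i/, so it spirantizes to the fricative [f]. /p/ is a stop between vowels /i/ and /a/, so it spirantizes to the fricative [f]. /d/ is a stop between vowels /i/ and /a/, so it spirantizes to the fricative [z]. /paogopipaidaohwe/ → paogofifaizaohwe.
Rule 2 (final vowel raising): /e/ is a mid vowel in word-final position, so it raises to [i]. /paogofifaizaohwe/ → paogofifaizaohwi.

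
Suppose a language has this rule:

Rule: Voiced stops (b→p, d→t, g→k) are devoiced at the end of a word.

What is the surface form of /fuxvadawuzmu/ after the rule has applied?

No segment of /fuxvadawuzmu/ meets the structural description of the rule, so the form surfaces unchanged.

fuxvadawuzmu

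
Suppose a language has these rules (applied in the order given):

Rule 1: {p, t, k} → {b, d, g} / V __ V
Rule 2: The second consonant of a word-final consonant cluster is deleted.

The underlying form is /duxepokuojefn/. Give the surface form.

Rule 1 (intervocalic voicing): /p/ is a voiceless stop between vowels /e/ and /o/, so it voices to [b]. /k/ is a voiceless stop between vowels /o/ and /u/, so it voices to [g]. /duxepokuojefn/ → duxeboguojefn.
Rule 2 (final cluster simplification): /n/ is the second consonant of a word-final cluster /fn/, so it deletes. /duxeboguojefn/ → duxeboguojef.

duxeboguojef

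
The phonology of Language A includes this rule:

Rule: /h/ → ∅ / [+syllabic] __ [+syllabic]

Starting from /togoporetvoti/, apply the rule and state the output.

togoporetvoti

No segment of /togoporetvoti/ meets the structural description of the rule, so the form surfaces unchanged.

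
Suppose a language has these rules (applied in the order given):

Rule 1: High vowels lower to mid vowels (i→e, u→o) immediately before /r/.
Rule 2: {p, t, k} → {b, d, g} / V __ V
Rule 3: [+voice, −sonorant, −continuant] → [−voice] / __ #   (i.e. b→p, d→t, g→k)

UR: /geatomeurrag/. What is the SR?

Rule 1 (pre-rhotic lowering): /u/ is a high vowel immediately before /r/, so it lowers to [o]. /geatomeurrag/ → geatomeorrag.
Rule 2 (intervocalic voicing): /t/ is a voiceless stop between vowels /a/ and /o/, so it voices to [d]. /geatomeorrag/ → geadomeorrag.
Rule 3 (final devoicing): /g/ is a voiced stop in word-final position, so it devoices to [k]. /geadomeorrag/ → geadomeorrak.

geadomeorrak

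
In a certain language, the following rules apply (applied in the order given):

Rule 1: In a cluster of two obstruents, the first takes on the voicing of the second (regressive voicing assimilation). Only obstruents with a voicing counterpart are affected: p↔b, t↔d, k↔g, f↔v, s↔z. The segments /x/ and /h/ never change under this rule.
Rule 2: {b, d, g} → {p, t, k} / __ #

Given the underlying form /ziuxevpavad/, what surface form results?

ziuxefpavat

Rule 1 (regressive voicing assimilation): /v/ precedes the voiceless obstruent /p/, so it devoices to [f] by assimilation. /ziuxevpavad/ → ziuxefpavad.
Rule 2 (final devoicing): /d/ is a voiced stop in word-final position, so it devoices to [t]. /ziuxefpavad/ → ziuxefpavat.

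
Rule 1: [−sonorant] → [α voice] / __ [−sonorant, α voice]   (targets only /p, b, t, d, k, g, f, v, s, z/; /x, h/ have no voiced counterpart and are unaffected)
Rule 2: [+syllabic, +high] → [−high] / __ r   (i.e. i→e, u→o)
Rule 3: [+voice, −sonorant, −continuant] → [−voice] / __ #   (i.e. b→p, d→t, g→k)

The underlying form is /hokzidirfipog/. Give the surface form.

hogziderfipok

Rule 1 (regressive voicing assimilation): /k/ precedes the voiced obstruent /z/, so it voices to [g] by assimilation. /hokzidirfipog/ → hogzidirfipog.
Rule 2 (pre-rhotic lowering): /i/ is a high vowel immediately before /r/, so it lowers to [e]. /hogzidirfipog/ → hogziderfipog.
Rule 3 (final devoicing): /g/ is a voiced stop in word-final position, so it devoices to [k]. /hogziderfipog/ → hogziderfipok.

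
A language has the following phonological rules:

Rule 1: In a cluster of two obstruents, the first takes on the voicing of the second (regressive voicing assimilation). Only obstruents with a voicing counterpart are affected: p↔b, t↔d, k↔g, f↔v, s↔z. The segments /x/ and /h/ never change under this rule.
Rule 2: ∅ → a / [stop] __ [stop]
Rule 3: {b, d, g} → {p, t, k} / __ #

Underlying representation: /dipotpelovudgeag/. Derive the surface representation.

Rule 1 (regressive voicing assimilation): no segment meets the environment; /dipotpelovudgeag/ is unchanged.
Rule 2 (stop-cluster a-epenthesis): /t/ and /p/ form a stop–stop cluster, so [a] is inserted between them. /d/ and /g/ form a stop–stop cluster, so [a] is inserted between them. /dipotpelovudgeag/ → dipotapelovudageag.
Rule 3 (final devoicing): /g/ is a voiced stop in word-final position, so it devoices to [k]. /dipotapelovudageag/ → dipotapelovudageak.

dipotapelovudageak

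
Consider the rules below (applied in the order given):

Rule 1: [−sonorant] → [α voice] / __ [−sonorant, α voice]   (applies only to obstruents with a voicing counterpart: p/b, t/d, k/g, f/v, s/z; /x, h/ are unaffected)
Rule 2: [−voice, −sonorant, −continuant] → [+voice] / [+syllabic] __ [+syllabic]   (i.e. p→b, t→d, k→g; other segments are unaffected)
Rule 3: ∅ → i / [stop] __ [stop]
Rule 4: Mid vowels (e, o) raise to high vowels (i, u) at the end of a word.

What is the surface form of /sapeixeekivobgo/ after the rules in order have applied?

sabeixeegivobigu

Rule 1 (regressive voicing assimilation): no segment meets the environment; /sapeixeekivobgo/ is unchanged.
Rule 2 (intervocalic voicing): /p/ is a voiceless stop between vowels /a/ and /e/, so it voices to [b]. /k/ is a voiceless stop between vowels /e/ and /i/, so it voices to [g]. /sapeixeekivobgo/ → sabeixeegivobgo.
Rule 3 (stop-cluster i-epenthesis): /b/ and /g/ form a stop–stop cluster, so [i] is inserted between them. /sabeixeegivobgo/ → sabeixeegivobigo.
Rule 4 (final vowel raising): /o/ is a mid vowel in word-final position, so it raises to [u]. /sabeixeegivobigo/ → sabeixeegivobigu.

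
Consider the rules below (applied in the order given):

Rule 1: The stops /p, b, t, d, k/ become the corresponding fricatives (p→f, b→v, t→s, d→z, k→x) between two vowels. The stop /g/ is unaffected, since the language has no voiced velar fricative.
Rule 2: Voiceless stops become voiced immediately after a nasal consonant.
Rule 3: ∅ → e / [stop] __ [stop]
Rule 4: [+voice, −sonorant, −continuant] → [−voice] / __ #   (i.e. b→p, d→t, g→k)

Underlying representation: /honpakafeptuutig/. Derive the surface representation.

Rule 1 (intervocalic spirantization): /k/ is a stop between vowels /a/ and /a/, so it spirantizes to the fricative [x]. /t/ is a stop between vowels /u/ and /i/, so it spirantizes to the fricative [s]. /honpakafeptuutig/ → honpaxafeptuusig.
Rule 2 (post-nasal voicing): /p/ is a voiceless stop immediately after the nasal /n/, so it voices to [b]. /honpaxafeptuusig/ → honbaxafeptuusig.
Rule 3 (stop-cluster e-epenthesis): /p/ and /t/ form a stop–stop cluster, so [e] is inserted between them. /honbaxafeptuusig/ → honbaxafepetuusig.
Rule 4 (final devoicing): /g/ is a voiced stop in word-final position, so it devoices to [k]. /honbaxafepetuusig/ → honbaxafepetuusik.

honbaxafepetuusik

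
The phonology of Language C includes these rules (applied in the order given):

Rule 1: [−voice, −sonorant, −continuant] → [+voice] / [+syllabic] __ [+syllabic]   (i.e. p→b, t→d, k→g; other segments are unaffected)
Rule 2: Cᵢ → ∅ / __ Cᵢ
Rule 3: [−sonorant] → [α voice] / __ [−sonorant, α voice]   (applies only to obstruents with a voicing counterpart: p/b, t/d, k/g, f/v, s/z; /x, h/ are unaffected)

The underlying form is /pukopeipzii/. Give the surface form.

Rule 1 (intervocalic voicing): /k/ is a voiceless stop between vowels /u/ and /o/, so it voices to [g]. /p/ is a voiceless stop between vowels /o/ and /e/, so it voices to [b]. /pukopeipzii/ → pugobeipzii.
Rule 2 (degemination): no segment meets the environment; /pugobeipzii/ is unchanged.
Rule 3 (regressive voicing assimilation): /p/ precedes the voiced obstruent /z/, so it voices to [b] by assimilation. /pugobeipzii/ → pugobeibzii.

pugobeibzii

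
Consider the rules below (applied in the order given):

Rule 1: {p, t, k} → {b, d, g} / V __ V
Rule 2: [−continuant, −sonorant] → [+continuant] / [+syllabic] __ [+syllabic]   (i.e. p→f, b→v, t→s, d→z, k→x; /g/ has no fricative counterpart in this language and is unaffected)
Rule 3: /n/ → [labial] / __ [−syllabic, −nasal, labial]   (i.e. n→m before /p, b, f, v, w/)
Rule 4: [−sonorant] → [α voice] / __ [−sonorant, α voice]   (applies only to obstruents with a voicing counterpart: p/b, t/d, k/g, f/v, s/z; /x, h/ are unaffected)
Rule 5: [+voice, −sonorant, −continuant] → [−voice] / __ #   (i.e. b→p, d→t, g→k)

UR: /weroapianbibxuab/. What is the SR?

Rule 1 (intervocalic voicing): /p/ is a voiceless stop between vowels /a/ and /i/, so it voices to [b]. /weroapianbibxuab/ → weroabianbibxuab.
Rule 2 (intervocalic spirantization): /b/ is a stop between vowels /a/ and /i/, so it spirantizes to the fricative [v]. /weroabianbibxuab/ → weroavianbibxuab.
Rule 3 (nasal place assimilation): /n/ precedes the labial consonant /b/, so it assimilates in place to [m]. /weroavianbibxuab/ → weroaviambibxuab.
Rule 4 (regressive voicing assimilation): /b/ precedes the voiceless obstruent /x/, so it devoices to [p] by assimilation. /weroaviambibxuab/ → weroaviambipxuab.
Rule 5 (final devoicing): /b/ is a voiced stop in word-final position, so it devoices to [p]. /weroaviambipxuab/ → weroaviambipxuap.

weroaviambipxuap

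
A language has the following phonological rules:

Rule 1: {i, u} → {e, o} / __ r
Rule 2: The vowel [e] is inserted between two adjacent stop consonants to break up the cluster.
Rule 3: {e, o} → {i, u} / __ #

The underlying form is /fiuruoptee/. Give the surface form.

fioruopetei

Rule 1 (pre-rhotic lowering): /u/ is a high vowel immediately before /r/, so it lowers to [o]. /fiuruoptee/ → fioruoptee.
Rule 2 (stop-cluster e-epenthesis): /p/ and /t/ form a stop–stop cluster, so [e] is inserted between them. /fioruoptee/ → fioruopetee.
Rule 3 (final vowel raising): /e/ is a mid vowel in word-final position, so it raises to [i]. /fioruopetee/ → fioruopetei.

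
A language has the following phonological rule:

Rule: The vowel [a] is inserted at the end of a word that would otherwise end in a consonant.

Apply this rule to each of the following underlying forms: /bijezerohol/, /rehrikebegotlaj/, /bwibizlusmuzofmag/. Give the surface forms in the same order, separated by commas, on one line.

bijezerohola, rehrikebegotlaja, bwibizlusmuzofmaga

/bijezerohol/: the form ends in the consonant /l/, so [a] is inserted word-finally. → [bijezerohola].
/rehrikebegotlaj/: the form ends in the consonant /j/, so [a] is inserted word-finally. → [rehrikebegotlaja].
/bwibizlusmuzofmag/: the form ends in the consonant /g/, so [a] is inserted word-finally. → [bwibizlusmuzofmaga].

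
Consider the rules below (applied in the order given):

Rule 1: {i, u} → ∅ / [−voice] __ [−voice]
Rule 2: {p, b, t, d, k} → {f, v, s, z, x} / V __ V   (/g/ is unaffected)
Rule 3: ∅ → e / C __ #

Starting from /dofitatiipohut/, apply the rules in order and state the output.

doftasiifohte

Rule 1 (high vowel syncope): /i/ is a high vowel flanked by voiceless consonants /f/ and /t/, so it deletes. /u/ is a high vowel flanked by voiceless consonants /h/ and /t/, so it deletes. /dofitatiipohut/ → doftatiipoht.
Rule 2 (intervocalic spirantization): /t/ is a stop between vowels /a/ and /i/, so it spirantizes to the fricative [s]. /p/ is a stop between vowels /i/ and /o/, so it spirantizes to the fricative [f]. /doftatiipoht/ → doftasiifoht.
Rule 3 (final e-epenthesis): the form ends in the consonant /t/, so [e] is inserted word-finally. /doftasiifoht/ → doftasiifohte.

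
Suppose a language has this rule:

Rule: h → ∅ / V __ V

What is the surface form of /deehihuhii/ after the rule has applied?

/h/ occurs between vowels /e/ and /i/, so it deletes.
/h/ occurs between vowels /i/ and /u/, so it deletes.
/h/ occurs between vowels /u/ and /i/, so it deletes.
Surface form: [deeiuii].

deeiuii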